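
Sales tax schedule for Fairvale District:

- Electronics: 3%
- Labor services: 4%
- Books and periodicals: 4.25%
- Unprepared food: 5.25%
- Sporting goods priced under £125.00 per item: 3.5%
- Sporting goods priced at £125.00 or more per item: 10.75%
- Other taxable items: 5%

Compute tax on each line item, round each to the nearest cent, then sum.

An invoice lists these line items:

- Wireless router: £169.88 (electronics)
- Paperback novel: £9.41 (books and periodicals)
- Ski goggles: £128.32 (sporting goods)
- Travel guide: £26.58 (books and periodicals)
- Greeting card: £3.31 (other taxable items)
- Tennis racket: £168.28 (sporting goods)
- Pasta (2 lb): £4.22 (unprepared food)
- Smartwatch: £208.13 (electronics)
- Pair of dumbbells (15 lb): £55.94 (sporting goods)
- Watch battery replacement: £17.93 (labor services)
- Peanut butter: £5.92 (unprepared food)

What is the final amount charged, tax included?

Wireless router £169.88: electronics → 3% → £5.10
Paperback novel £9.41: books and periodicals → 4.25% → £0.40
Ski goggles £128.32: sporting goods, £125.00 or more → 10.75% → £13.79
Travel guide £26.58: books and periodicals → 4.25% → £1.13
Greeting card £3.31: other taxable items → 5% → £0.17
Tennis racket £168.28: sporting goods, £125.00 or more → 10.75% → £18.09
Pasta (2 lb) £4.22: unprepared food → 5.25% → £0.22
Smartwatch £208.13: electronics → 3% → £6.24
Pair of dumbbells (15 lb) £55.94: sporting goods, under £125.00 → 3.5% → £1.96
Watch battery replacement £17.93: labor services → 4% → £0.72
Peanut butter £5.92: unprepared food → 5.25% → £0.31
Subtotal = £797.92; tax = £48.13; total due = £846.05

£846.05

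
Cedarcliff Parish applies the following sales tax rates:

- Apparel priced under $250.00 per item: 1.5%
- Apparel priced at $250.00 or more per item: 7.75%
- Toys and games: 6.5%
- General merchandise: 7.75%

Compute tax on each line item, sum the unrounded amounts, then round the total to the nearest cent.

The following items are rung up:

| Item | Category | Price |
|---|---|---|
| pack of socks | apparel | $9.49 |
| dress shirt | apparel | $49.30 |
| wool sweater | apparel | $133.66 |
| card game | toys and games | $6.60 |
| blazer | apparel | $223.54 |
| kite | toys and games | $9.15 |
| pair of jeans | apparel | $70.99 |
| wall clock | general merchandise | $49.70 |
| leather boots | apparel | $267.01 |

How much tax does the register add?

$32.87

Pack of socks $9.49: apparel, under $250.00 → 1.5% → $0.14235
Dress shirt $49.30: apparel, under $250.00 → 1.5% → $0.7395
Wool sweater $133.66: apparel, under $250.00 → 1.5% → $2.0049
Card game $6.60: toys and games → 6.5% → $0.429
Blazer $223.54: apparel, under $250.00 → 1.5% → $3.3531
Kite $9.15: toys and games → 6.5% → $0.59475
Pair of jeans $70.99: apparel, under $250.00 → 1.5% → $1.06485
Wall clock $49.70: general merchandise → 7.75% → $3.85175
Leather boots $267.01: apparel, $250.00 or more → 7.75% → $20.693275
Unrounded tax sum = $32.873475 → $32.87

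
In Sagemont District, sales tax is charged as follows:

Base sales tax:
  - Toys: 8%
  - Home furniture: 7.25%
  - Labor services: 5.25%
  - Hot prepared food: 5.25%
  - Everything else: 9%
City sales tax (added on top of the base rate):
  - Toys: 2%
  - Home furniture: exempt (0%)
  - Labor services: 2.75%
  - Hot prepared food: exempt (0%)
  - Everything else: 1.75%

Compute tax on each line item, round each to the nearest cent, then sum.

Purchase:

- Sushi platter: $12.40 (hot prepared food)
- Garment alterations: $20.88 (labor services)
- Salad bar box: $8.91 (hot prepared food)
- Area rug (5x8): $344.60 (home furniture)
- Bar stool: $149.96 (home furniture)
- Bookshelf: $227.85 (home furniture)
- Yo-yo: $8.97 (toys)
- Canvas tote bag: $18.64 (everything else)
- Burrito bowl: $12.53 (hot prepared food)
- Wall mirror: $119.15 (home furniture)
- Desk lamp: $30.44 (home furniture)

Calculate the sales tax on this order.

Sushi platter $12.40: hot prepared food → 5.25% + 0% city = 5.25% → $0.65
Garment alterations $20.88: labor services → 5.25% + 2.75% city = 8% → $1.67
Salad bar box $8.91: hot prepared food → 5.25% + 0% city = 5.25% → $0.47
Area rug (5x8) $344.60: home furniture → 7.25% + 0% city = 7.25% → $24.98
Bar stool $149.96: home furniture → 7.25% + 0% city = 7.25% → $10.87
Bookshelf $227.85: home furniture → 7.25% + 0% city = 7.25% → $16.52
Yo-yo $8.97: toys → 8% + 2% city = 10% → $0.90
Canvas tote bag $18.64: everything else → 9% + 1.75% city = 10.75% → $2.00
Burrito bowl $12.53: hot prepared food → 5.25% + 0% city = 5.25% → $0.66
Wall mirror $119.15: home furniture → 7.25% + 0% city = 7.25% → $8.64
Desk lamp $30.44: home furniture → 7.25% + 0% city = 7.25% → $2.21
Total tax = $0.65 + $1.67 + $0.47 + $24.98 + $10.87 + $16.52 + $0.90 + $2.00 + $0.66 + $8.64 + $2.21 = $69.57

$69.57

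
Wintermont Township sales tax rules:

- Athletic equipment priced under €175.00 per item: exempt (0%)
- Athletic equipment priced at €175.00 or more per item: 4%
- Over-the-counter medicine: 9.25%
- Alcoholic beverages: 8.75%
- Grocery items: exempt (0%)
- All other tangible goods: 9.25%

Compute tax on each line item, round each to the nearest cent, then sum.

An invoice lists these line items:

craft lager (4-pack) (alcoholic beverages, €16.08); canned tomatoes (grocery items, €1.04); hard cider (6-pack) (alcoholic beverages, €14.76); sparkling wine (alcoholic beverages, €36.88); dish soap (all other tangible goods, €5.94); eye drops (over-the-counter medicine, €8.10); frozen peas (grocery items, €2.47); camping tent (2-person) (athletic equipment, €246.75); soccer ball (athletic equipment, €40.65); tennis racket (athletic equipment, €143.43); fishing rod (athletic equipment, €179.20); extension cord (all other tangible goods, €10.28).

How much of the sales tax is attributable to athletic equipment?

€17.04

Camping tent (2-person) €246.75: athletic equipment, €175.00 or more → 4% → €9.87
Soccer ball €40.65: athletic equipment, under €175.00 → 0% → €0.00
Tennis racket €143.43: athletic equipment, under €175.00 → 0% → €0.00
Fishing rod €179.20: athletic equipment, €175.00 or more → 4% → €7.17
Tax on athletic equipment = €9.87 + €0.00 + €0.00 + €7.17 = €17.04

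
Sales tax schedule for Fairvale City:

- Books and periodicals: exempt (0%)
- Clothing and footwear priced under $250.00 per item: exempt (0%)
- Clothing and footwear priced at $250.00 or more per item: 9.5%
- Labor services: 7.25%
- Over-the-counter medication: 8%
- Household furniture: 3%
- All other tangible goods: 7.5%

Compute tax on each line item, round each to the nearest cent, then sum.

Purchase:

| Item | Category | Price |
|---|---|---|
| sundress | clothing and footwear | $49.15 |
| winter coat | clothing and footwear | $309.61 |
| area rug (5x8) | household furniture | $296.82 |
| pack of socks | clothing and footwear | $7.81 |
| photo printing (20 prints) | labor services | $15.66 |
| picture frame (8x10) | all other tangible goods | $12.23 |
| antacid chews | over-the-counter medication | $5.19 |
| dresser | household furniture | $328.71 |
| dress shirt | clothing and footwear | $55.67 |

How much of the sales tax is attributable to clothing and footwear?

$29.41

Sundress $49.15: clothing and footwear, under $250.00 → 0% → $0.00
Winter coat $309.61: clothing and footwear, $250.00 or more → 9.5% → $29.41
Pack of socks $7.81: clothing and footwear, under $250.00 → 0% → $0.00
Dress shirt $55.67: clothing and footwear, under $250.00 → 0% → $0.00
Tax on clothing and footwear = $0.00 + $29.41 + $0.00 + $0.00 = $29.41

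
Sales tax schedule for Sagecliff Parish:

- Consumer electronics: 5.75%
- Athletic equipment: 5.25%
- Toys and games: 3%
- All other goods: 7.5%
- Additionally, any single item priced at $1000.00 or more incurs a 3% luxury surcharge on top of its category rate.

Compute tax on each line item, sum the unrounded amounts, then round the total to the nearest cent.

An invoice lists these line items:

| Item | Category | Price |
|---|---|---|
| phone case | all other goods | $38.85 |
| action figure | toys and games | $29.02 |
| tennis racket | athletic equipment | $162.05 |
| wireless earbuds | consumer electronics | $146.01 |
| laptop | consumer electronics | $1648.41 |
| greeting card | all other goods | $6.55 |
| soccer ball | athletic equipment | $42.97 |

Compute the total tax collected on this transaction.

$167.67

Phone case $38.85: all other goods → 7.5% → $2.91375
Action figure $29.02: toys and games → 3% → $0.8706
Tennis racket $162.05: athletic equipment → 5.25% → $8.507625
Wireless earbuds $146.01: consumer electronics → 5.75% → $8.395575
Laptop $1648.41: consumer electronics → 5.75% + 3% surcharge = 8.75% → $144.235875
Greeting card $6.55: all other goods → 7.5% → $0.49125
Soccer ball $42.97: athletic equipment → 5.25% → $2.255925
Unrounded tax sum = $167.6706 → $167.67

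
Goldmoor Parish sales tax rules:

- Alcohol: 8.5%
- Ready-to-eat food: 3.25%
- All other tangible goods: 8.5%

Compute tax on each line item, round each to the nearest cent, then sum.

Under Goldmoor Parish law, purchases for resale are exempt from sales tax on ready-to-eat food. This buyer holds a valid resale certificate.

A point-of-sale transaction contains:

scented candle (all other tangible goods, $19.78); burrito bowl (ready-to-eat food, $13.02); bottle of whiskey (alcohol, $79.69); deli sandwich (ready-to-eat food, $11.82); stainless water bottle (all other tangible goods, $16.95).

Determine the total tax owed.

$9.89

Scented candle $19.78: all other tangible goods → 8.5% → $1.68
Burrito bowl $13.02: ready-to-eat food, buyer-exempt → 0% → $0.00
Bottle of whiskey $79.69: alcohol → 8.5% → $6.77
Deli sandwich $11.82: ready-to-eat food, buyer-exempt → 0% → $0.00
Stainless water bottle $16.95: all other tangible goods → 8.5% → $1.44
Total tax = $1.68 + $6.77 + $1.44 = $9.89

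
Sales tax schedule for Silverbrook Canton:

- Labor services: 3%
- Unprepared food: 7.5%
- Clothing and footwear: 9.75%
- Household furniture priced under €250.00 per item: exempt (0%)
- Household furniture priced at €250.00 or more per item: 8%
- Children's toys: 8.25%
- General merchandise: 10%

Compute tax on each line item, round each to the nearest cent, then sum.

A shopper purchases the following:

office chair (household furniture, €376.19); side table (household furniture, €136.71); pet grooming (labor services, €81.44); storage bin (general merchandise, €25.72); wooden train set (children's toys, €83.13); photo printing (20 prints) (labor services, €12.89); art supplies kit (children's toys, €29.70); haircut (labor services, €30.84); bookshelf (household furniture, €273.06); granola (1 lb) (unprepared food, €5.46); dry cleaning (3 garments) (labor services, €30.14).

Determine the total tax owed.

€68.89

Office chair €376.19: household furniture, €250.00 or more → 8% → €30.10
Side table €136.71: household furniture, under €250.00 → 0% → €0.00
Pet grooming €81.44: labor services → 3% → €2.44
Storage bin €25.72: general merchandise → 10% → €2.57
Wooden train set €83.13: children's toys → 8.25% → €6.86
Photo printing (20 prints) €12.89: labor services → 3% → €0.39
Art supplies kit €29.70: children's toys → 8.25% → €2.45
Haircut €30.84: labor services → 3% → €0.93
Bookshelf €273.06: household furniture, €250.00 or more → 8% → €21.84
Granola (1 lb) €5.46: unprepared food → 7.5% → €0.41
Dry cleaning (3 garments) €30.14: labor services → 3% → €0.90
Total tax = €30.10 + €2.44 + €2.57 + €6.86 + €0.39 + €2.45 + €0.93 + €21.84 + €0.41 + €0.90 = €68.89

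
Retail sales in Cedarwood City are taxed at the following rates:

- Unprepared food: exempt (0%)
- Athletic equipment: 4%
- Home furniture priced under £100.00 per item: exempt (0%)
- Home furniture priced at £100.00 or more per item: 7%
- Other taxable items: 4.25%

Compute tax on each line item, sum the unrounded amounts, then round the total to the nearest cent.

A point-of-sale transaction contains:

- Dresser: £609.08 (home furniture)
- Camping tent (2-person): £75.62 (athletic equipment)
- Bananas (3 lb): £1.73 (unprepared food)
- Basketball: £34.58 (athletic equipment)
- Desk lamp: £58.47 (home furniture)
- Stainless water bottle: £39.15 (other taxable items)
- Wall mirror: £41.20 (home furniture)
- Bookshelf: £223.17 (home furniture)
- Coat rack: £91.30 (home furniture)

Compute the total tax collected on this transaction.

Dresser £609.08: home furniture, £100.00 or more → 7% → £42.6356
Camping tent (2-person) £75.62: athletic equipment → 4% → £3.0248
Bananas (3 lb) £1.73: unprepared food → 0% → £0.00
Basketball £34.58: athletic equipment → 4% → £1.3832
Desk lamp £58.47: home furniture, under £100.00 → 0% → £0.00
Stainless water bottle £39.15: other taxable items → 4.25% → £1.663875
Wall mirror £41.20: home furniture, under £100.00 → 0% → £0.00
Bookshelf £223.17: home furniture, £100.00 or more → 7% → £15.6219
Coat rack £91.30: home furniture, under £100.00 → 0% → £0.00
Unrounded tax sum = £64.329375 → £64.33

£64.33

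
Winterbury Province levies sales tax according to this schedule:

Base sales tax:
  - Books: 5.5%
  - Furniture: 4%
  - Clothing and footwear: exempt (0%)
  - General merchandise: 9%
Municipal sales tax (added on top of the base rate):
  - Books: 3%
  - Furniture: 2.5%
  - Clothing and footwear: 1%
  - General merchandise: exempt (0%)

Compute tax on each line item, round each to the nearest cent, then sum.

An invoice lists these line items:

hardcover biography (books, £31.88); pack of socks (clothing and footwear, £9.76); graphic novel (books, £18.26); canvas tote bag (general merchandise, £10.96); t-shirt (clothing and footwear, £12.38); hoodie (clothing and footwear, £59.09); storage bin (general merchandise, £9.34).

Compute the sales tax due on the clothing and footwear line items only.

Pack of socks £9.76: clothing and footwear → 0% + 1% municipal = 1% → £0.10
T-shirt £12.38: clothing and footwear → 0% + 1% municipal = 1% → £0.12
Hoodie £59.09: clothing and footwear → 0% + 1% municipal = 1% → £0.59
Tax on clothing and footwear = £0.10 + £0.12 + £0.59 = £0.81

£0.81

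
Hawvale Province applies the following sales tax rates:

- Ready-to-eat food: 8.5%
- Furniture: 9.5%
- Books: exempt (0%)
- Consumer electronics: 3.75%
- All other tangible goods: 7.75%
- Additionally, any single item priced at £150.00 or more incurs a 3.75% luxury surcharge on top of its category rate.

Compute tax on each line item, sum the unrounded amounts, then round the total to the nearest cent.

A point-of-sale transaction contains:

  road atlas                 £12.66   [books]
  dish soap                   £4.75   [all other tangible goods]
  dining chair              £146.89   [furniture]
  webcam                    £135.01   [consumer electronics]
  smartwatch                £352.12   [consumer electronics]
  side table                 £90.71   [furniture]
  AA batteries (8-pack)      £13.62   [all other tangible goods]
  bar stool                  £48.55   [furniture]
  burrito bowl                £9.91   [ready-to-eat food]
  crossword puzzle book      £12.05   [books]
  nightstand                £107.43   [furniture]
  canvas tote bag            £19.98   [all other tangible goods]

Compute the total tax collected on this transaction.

£72.68

Road atlas £12.66: books → 0% → £0.00
Dish soap £4.75: all other tangible goods → 7.75% → £0.368125
Dining chair £146.89: furniture → 9.5% → £13.95455
Webcam £135.01: consumer electronics → 3.75% → £5.062875
Smartwatch £352.12: consumer electronics → 3.75% + 3.75% surcharge = 7.5% → £26.409
Side table £90.71: furniture → 9.5% → £8.61745
AA batteries (8-pack) £13.62: all other tangible goods → 7.75% → £1.05555
Bar stool £48.55: furniture → 9.5% → £4.61225
Burrito bowl £9.91: ready-to-eat food → 8.5% → £0.84235
Crossword puzzle book £12.05: books → 0% → £0.00
Nightstand £107.43: furniture → 9.5% → £10.20585
Canvas tote bag £19.98: all other tangible goods → 7.75% → £1.54845
Unrounded tax sum = £72.67645 → £72.68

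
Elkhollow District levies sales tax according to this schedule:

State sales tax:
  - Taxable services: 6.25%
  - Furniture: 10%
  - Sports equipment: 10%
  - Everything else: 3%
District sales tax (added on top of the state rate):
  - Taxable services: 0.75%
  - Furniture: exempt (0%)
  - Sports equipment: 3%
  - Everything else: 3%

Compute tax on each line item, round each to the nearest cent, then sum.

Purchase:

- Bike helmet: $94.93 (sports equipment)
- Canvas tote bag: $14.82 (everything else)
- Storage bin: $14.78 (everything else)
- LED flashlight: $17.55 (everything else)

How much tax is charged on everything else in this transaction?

Canvas tote bag $14.82: everything else → 3% + 3% district = 6% → $0.89
Storage bin $14.78: everything else → 3% + 3% district = 6% → $0.89
LED flashlight $17.55: everything else → 3% + 3% district = 6% → $1.05
Tax on everything else = $0.89 + $0.89 + $1.05 = $2.83

$2.83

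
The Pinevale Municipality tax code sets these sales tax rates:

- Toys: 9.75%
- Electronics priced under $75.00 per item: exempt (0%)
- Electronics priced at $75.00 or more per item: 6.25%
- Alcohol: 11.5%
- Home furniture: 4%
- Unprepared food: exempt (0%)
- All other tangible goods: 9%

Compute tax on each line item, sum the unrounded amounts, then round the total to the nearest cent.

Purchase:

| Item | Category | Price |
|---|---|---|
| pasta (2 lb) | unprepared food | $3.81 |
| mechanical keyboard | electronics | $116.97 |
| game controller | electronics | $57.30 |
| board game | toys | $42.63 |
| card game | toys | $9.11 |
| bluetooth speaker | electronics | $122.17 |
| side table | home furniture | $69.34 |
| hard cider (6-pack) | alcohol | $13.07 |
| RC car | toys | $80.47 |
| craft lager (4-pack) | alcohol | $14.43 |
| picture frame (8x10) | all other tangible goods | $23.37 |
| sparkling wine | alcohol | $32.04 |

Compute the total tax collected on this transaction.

$39.56

Pasta (2 lb) $3.81: unprepared food → 0% → $0.00
Mechanical keyboard $116.97: electronics, $75.00 or more → 6.25% → $7.310625
Game controller $57.30: electronics, under $75.00 → 0% → $0.00
Board game $42.63: toys → 9.75% → $4.156425
Card game $9.11: toys → 9.75% → $0.888225
Bluetooth speaker $122.17: electronics, $75.00 or more → 6.25% → $7.635625
Side table $69.34: home furniture → 4% → $2.7736
Hard cider (6-pack) $13.07: alcohol → 11.5% → $1.50305
RC car $80.47: toys → 9.75% → $7.845825
Craft lager (4-pack) $14.43: alcohol → 11.5% → $1.65945
Picture frame (8x10) $23.37: all other tangible goods → 9% → $2.1033
Sparkling wine $32.04: alcohol → 11.5% → $3.6846
Unrounded tax sum = $39.560725 → $39.56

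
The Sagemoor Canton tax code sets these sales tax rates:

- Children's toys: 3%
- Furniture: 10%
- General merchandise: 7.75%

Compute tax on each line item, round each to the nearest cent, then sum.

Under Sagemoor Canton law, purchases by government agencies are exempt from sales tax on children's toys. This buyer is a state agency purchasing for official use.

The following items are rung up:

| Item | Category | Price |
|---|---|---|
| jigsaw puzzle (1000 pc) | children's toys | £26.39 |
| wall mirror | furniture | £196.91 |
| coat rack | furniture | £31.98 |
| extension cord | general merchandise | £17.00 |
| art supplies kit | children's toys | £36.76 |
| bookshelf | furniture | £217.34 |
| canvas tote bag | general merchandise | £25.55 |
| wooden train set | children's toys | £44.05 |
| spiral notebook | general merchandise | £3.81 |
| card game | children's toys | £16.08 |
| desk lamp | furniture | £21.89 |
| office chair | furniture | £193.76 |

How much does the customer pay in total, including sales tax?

£901.31

Jigsaw puzzle (1000 pc) £26.39: children's toys, buyer-exempt → 0% → £0.00
Wall mirror £196.91: furniture → 10% → £19.69
Coat rack £31.98: furniture → 10% → £3.20
Extension cord £17.00: general merchandise → 7.75% → £1.32
Art supplies kit £36.76: children's toys, buyer-exempt → 0% → £0.00
Bookshelf £217.34: furniture → 10% → £21.73
Canvas tote bag £25.55: general merchandise → 7.75% → £1.98
Wooden train set £44.05: children's toys, buyer-exempt → 0% → £0.00
Spiral notebook £3.81: general merchandise → 7.75% → £0.30
Card game £16.08: children's toys, buyer-exempt → 0% → £0.00
Desk lamp £21.89: furniture → 10% → £2.19
Office chair £193.76: furniture → 10% → £19.38
Subtotal = £831.52; tax = £69.79; total due = £901.31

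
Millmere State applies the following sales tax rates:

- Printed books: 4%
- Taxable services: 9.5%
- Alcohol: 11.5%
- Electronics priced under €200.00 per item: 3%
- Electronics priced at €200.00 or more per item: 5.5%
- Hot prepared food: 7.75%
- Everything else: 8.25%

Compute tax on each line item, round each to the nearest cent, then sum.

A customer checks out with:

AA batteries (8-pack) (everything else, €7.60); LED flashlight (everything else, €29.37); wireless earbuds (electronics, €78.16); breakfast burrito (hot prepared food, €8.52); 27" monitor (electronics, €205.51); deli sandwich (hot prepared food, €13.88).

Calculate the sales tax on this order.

€18.43

AA batteries (8-pack) €7.60: everything else → 8.25% → €0.63
LED flashlight €29.37: everything else → 8.25% → €2.42
Wireless earbuds €78.16: electronics, under €200.00 → 3% → €2.34
Breakfast burrito €8.52: hot prepared food → 7.75% → €0.66
27" monitor €205.51: electronics, €200.00 or more → 5.5% → €11.30
Deli sandwich €13.88: hot prepared food → 7.75% → €1.08
Total tax = €0.63 + €2.42 + €2.34 + €0.66 + €11.30 + €1.08 = €18.43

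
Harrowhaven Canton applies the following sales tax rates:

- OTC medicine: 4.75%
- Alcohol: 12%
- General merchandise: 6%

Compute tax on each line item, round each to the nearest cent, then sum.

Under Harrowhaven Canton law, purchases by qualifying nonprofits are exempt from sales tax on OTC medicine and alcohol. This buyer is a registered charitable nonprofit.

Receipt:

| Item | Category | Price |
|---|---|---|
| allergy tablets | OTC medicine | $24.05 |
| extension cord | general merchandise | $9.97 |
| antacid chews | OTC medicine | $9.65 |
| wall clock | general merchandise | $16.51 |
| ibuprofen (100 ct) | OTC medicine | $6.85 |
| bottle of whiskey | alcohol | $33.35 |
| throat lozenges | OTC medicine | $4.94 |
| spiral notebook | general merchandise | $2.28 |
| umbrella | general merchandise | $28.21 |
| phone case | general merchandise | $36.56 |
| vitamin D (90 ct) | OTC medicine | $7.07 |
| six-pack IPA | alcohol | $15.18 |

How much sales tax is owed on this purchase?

Allergy tablets $24.05: OTC medicine, buyer-exempt → 0% → $0.00
Extension cord $9.97: general merchandise → 6% → $0.60
Antacid chews $9.65: OTC medicine, buyer-exempt → 0% → $0.00
Wall clock $16.51: general merchandise → 6% → $0.99
Ibuprofen (100 ct) $6.85: OTC medicine, buyer-exempt → 0% → $0.00
Bottle of whiskey $33.35: alcohol, buyer-exempt → 0% → $0.00
Throat lozenges $4.94: OTC medicine, buyer-exempt → 0% → $0.00
Spiral notebook $2.28: general merchandise → 6% → $0.14
Umbrella $28.21: general merchandise → 6% → $1.69
Phone case $36.56: general merchandise → 6% → $2.19
Vitamin D (90 ct) $7.07: OTC medicine, buyer-exempt → 0% → $0.00
Six-pack IPA $15.18: alcohol, buyer-exempt → 0% → $0.00
Total tax = $0.60 + $0.99 + $0.14 + $1.69 + $2.19 = $5.61

$5.61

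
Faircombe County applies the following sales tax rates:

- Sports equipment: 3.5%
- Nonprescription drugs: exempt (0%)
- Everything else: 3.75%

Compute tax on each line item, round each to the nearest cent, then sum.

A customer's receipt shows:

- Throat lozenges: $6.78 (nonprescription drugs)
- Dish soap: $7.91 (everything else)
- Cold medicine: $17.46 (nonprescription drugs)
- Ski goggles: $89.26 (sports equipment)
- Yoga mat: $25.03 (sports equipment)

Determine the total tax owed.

$4.30

Throat lozenges $6.78: nonprescription drugs → 0% → $0.00
Dish soap $7.91: everything else → 3.75% → $0.30
Cold medicine $17.46: nonprescription drugs → 0% → $0.00
Ski goggles $89.26: sports equipment → 3.5% → $3.12
Yoga mat $25.03: sports equipment → 3.5% → $0.88
Total tax = $0.30 + $3.12 + $0.88 = $4.30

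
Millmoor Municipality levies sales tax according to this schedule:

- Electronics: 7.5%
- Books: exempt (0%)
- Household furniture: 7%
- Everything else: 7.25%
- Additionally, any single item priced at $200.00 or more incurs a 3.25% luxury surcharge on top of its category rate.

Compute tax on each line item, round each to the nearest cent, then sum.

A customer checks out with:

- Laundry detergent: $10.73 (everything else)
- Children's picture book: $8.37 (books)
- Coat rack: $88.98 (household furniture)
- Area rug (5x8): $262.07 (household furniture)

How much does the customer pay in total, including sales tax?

Laundry detergent $10.73: everything else → 7.25% → $0.78
Children's picture book $8.37: books → 0% → $0.00
Coat rack $88.98: household furniture → 7% → $6.23
Area rug (5x8) $262.07: household furniture → 7% + 3.25% surcharge = 10.25% → $26.86
Subtotal = $370.15; tax = $33.87; total due = $404.02

$404.02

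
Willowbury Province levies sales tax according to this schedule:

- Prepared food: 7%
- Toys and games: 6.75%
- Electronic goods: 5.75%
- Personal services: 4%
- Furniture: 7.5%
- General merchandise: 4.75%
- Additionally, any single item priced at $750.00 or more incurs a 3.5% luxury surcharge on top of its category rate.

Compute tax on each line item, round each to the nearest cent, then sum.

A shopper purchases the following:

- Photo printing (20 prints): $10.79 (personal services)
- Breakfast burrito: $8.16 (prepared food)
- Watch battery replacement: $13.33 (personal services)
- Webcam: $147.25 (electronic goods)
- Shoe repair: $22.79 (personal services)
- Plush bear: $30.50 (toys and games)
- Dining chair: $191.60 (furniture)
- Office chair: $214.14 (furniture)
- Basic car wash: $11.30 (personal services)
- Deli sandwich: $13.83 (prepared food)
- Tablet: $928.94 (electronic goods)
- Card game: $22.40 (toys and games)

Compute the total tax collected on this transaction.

Photo printing (20 prints) $10.79: personal services → 4% → $0.43
Breakfast burrito $8.16: prepared food → 7% → $0.57
Watch battery replacement $13.33: personal services → 4% → $0.53
Webcam $147.25: electronic goods → 5.75% → $8.47
Shoe repair $22.79: personal services → 4% → $0.91
Plush bear $30.50: toys and games → 6.75% → $2.06
Dining chair $191.60: furniture → 7.5% → $14.37
Office chair $214.14: furniture → 7.5% → $16.06
Basic car wash $11.30: personal services → 4% → $0.45
Deli sandwich $13.83: prepared food → 7% → $0.97
Tablet $928.94: electronic goods → 5.75% + 3.5% surcharge = 9.25% → $85.93
Card game $22.40: toys and games → 6.75% → $1.51
Total tax = $0.43 + $0.57 + $0.53 + $8.47 + $0.91 + $2.06 + $14.37 + $16.06 + $0.45 + $0.97 + $85.93 + $1.51 = $132.26

$132.26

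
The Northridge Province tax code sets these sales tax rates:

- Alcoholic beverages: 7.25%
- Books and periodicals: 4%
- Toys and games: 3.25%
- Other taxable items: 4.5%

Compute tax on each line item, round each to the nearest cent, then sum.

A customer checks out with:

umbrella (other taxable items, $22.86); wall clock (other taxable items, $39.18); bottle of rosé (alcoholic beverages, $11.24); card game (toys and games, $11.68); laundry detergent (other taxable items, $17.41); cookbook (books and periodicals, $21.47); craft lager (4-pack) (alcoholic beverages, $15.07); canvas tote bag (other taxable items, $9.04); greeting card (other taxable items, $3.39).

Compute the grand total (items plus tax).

$158.61

Umbrella $22.86: other taxable items → 4.5% → $1.03
Wall clock $39.18: other taxable items → 4.5% → $1.76
Bottle of rosé $11.24: alcoholic beverages → 7.25% → $0.81
Card game $11.68: toys and games → 3.25% → $0.38
Laundry detergent $17.41: other taxable items → 4.5% → $0.78
Cookbook $21.47: books and periodicals → 4% → $0.86
Craft lager (4-pack) $15.07: alcoholic beverages → 7.25% → $1.09
Canvas tote bag $9.04: other taxable items → 4.5% → $0.41
Greeting card $3.39: other taxable items → 4.5% → $0.15
Subtotal = $151.34; tax = $7.27; total due = $158.61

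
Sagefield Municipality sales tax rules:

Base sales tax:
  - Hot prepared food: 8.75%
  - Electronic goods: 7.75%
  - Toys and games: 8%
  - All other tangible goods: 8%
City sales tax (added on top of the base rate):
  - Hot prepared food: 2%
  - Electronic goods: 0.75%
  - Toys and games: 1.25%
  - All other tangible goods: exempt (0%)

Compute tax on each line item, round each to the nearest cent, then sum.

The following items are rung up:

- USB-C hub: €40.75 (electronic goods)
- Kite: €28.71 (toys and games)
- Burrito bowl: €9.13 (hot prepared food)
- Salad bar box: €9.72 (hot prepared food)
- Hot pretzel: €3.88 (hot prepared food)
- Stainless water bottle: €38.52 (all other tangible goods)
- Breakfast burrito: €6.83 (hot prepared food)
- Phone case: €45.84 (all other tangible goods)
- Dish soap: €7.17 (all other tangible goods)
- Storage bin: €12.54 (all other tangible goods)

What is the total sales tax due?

USB-C hub €40.75: electronic goods → 7.75% + 0.75% city = 8.5% → €3.46
Kite €28.71: toys and games → 8% + 1.25% city = 9.25% → €2.66
Burrito bowl €9.13: hot prepared food → 8.75% + 2% city = 10.75% → €0.98
Salad bar box €9.72: hot prepared food → 8.75% + 2% city = 10.75% → €1.04
Hot pretzel €3.88: hot prepared food → 8.75% + 2% city = 10.75% → €0.42
Stainless water bottle €38.52: all other tangible goods → 8% + 0% city = 8% → €3.08
Breakfast burrito €6.83: hot prepared food → 8.75% + 2% city = 10.75% → €0.73
Phone case €45.84: all other tangible goods → 8% + 0% city = 8% → €3.67
Dish soap €7.17: all other tangible goods → 8% + 0% city = 8% → €0.57
Storage bin €12.54: all other tangible goods → 8% + 0% city = 8% → €1.00
Total tax = €3.46 + €2.66 + €0.98 + €1.04 + €0.42 + €3.08 + €0.73 + €3.67 + €0.57 + €1.00 = €17.61

€17.61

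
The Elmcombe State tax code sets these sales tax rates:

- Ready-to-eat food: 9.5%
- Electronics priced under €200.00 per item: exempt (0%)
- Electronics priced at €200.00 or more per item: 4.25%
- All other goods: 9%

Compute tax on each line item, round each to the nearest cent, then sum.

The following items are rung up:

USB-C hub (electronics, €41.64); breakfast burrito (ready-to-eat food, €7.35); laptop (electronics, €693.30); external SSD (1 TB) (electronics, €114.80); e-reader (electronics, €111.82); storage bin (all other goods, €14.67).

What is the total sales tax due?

USB-C hub €41.64: electronics, under €200.00 → 0% → €0.00
Breakfast burrito €7.35: ready-to-eat food → 9.5% → €0.70
Laptop €693.30: electronics, €200.00 or more → 4.25% → €29.47
External SSD (1 TB) €114.80: electronics, under €200.00 → 0% → €0.00
E-reader €111.82: electronics, under €200.00 → 0% → €0.00
Storage bin €14.67: all other goods → 9% → €1.32
Total tax = €0.70 + €29.47 + €1.32 = €31.49

€31.49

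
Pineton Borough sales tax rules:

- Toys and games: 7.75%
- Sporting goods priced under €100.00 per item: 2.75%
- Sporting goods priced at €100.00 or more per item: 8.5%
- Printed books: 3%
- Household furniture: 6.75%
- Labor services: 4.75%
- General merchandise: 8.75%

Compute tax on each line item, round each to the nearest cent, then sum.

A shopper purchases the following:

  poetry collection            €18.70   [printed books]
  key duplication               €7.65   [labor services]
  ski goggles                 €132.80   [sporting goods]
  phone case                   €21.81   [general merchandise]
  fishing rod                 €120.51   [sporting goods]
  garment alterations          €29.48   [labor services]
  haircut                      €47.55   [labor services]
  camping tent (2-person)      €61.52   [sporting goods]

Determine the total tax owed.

€29.71

Poetry collection €18.70: printed books → 3% → €0.56
Key duplication €7.65: labor services → 4.75% → €0.36
Ski goggles €132.80: sporting goods, €100.00 or more → 8.5% → €11.29
Phone case €21.81: general merchandise → 8.75% → €1.91
Fishing rod €120.51: sporting goods, €100.00 or more → 8.5% → €10.24
Garment alterations €29.48: labor services → 4.75% → €1.40
Haircut €47.55: labor services → 4.75% → €2.26
Camping tent (2-person) €61.52: sporting goods, under €100.00 → 2.75% → €1.69
Total tax = €0.56 + €0.36 + €11.29 + €1.91 + €10.24 + €1.40 + €2.26 + €1.69 = €29.71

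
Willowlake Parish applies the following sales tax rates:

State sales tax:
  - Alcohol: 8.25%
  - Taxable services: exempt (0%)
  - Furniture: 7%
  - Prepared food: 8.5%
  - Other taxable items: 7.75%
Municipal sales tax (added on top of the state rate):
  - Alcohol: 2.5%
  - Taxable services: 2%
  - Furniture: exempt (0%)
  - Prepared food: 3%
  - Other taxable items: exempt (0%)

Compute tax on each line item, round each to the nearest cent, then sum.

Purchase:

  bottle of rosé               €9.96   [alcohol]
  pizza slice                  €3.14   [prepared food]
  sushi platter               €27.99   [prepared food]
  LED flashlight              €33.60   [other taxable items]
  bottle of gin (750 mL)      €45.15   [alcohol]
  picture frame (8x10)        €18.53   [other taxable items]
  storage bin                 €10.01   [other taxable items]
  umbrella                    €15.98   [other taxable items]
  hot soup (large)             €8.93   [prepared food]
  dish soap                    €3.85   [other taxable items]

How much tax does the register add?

Bottle of rosé €9.96: alcohol → 8.25% + 2.5% municipal = 10.75% → €1.07
Pizza slice €3.14: prepared food → 8.5% + 3% municipal = 11.5% → €0.36
Sushi platter €27.99: prepared food → 8.5% + 3% municipal = 11.5% → €3.22
LED flashlight €33.60: other taxable items → 7.75% + 0% municipal = 7.75% → €2.60
Bottle of gin (750 mL) €45.15: alcohol → 8.25% + 2.5% municipal = 10.75% → €4.85
Picture frame (8x10) €18.53: other taxable items → 7.75% + 0% municipal = 7.75% → €1.44
Storage bin €10.01: other taxable items → 7.75% + 0% municipal = 7.75% → €0.78
Umbrella €15.98: other taxable items → 7.75% + 0% municipal = 7.75% → €1.24
Hot soup (large) €8.93: prepared food → 8.5% + 3% municipal = 11.5% → €1.03
Dish soap €3.85: other taxable items → 7.75% + 0% municipal = 7.75% → €0.30
Total tax = €1.07 + €0.36 + €3.22 + €2.60 + €4.85 + €1.44 + €0.78 + €1.24 + €1.03 + €0.30 = €16.89

€16.89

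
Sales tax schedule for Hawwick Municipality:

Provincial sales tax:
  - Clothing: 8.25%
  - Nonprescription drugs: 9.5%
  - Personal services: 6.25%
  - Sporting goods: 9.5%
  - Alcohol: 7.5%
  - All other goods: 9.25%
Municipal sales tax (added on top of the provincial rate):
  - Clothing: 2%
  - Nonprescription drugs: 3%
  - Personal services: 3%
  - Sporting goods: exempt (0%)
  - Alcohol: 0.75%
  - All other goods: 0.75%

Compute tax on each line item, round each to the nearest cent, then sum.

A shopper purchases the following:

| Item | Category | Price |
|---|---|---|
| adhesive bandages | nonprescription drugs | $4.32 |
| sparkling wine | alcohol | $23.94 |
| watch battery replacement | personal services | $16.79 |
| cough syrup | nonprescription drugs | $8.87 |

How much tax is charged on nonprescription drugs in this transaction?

$1.65

Adhesive bandages $4.32: nonprescription drugs → 9.5% + 3% municipal = 12.5% → $0.54
Cough syrup $8.87: nonprescription drugs → 9.5% + 3% municipal = 12.5% → $1.11
Tax on nonprescription drugs = $0.54 + $1.11 = $1.65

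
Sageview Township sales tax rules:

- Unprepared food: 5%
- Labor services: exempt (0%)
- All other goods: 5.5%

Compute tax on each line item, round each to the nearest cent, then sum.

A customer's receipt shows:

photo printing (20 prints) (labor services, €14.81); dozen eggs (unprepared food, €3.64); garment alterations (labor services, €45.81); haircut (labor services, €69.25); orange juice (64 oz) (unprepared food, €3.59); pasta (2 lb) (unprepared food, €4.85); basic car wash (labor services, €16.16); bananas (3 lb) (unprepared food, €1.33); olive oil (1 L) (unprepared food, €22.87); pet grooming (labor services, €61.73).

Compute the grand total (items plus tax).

€245.85

Photo printing (20 prints) €14.81: labor services → 0% → €0.00
Dozen eggs €3.64: unprepared food → 5% → €0.18
Garment alterations €45.81: labor services → 0% → €0.00
Haircut €69.25: labor services → 0% → €0.00
Orange juice (64 oz) €3.59: unprepared food → 5% → €0.18
Pasta (2 lb) €4.85: unprepared food → 5% → €0.24
Basic car wash €16.16: labor services → 0% → €0.00
Bananas (3 lb) €1.33: unprepared food → 5% → €0.07
Olive oil (1 L) €22.87: unprepared food → 5% → €1.14
Pet grooming €61.73: labor services → 0% → €0.00
Subtotal = €244.04; tax = €1.81; total due = €245.85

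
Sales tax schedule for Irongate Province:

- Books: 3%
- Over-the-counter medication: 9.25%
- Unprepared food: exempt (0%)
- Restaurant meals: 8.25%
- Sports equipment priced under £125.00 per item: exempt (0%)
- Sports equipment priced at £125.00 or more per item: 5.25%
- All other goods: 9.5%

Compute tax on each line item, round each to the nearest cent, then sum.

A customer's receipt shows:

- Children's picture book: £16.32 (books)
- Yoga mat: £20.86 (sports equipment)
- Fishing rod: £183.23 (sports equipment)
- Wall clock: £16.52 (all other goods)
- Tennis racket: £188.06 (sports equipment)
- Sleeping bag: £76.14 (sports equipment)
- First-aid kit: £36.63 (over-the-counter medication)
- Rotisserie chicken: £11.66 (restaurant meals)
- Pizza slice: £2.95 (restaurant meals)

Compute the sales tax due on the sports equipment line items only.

Yoga mat £20.86: sports equipment, under £125.00 → 0% → £0.00
Fishing rod £183.23: sports equipment, £125.00 or more → 5.25% → £9.62
Tennis racket £188.06: sports equipment, £125.00 or more → 5.25% → £9.87
Sleeping bag £76.14: sports equipment, under £125.00 → 0% → £0.00
Tax on sports equipment = £0.00 + £9.62 + £9.87 + £0.00 = £19.49

£19.49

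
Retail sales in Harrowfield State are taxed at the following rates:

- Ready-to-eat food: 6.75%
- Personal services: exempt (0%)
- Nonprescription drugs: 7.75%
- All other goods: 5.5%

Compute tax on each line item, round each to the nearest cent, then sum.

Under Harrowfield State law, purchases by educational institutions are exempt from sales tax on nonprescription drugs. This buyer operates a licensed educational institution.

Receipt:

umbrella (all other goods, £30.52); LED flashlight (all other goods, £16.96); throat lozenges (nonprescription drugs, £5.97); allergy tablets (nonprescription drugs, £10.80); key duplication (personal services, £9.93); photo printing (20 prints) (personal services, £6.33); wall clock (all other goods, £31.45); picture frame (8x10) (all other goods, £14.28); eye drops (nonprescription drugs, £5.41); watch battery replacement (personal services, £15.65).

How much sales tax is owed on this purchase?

£5.13

Umbrella £30.52: all other goods → 5.5% → £1.68
LED flashlight £16.96: all other goods → 5.5% → £0.93
Throat lozenges £5.97: nonprescription drugs, buyer-exempt → 0% → £0.00
Allergy tablets £10.80: nonprescription drugs, buyer-exempt → 0% → £0.00
Key duplication £9.93: personal services → 0% → £0.00
Photo printing (20 prints) £6.33: personal services → 0% → £0.00
Wall clock £31.45: all other goods → 5.5% → £1.73
Picture frame (8x10) £14.28: all other goods → 5.5% → £0.79
Eye drops £5.41: nonprescription drugs, buyer-exempt → 0% → £0.00
Watch battery replacement £15.65: personal services → 0% → £0.00
Total tax = £1.68 + £0.93 + £1.73 + £0.79 = £5.13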